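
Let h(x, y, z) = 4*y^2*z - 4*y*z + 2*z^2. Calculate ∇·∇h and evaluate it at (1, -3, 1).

∂²h/∂x² = 0
∂²h/∂y² = 8*z
∂²h/∂z² = 4
∇²h = 8*z + 4
At (1, -3, 1): 12.

12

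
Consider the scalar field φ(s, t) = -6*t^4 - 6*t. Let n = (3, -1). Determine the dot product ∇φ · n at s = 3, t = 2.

∂φ/∂s = 0
∂φ/∂t = -24*t^3 - 6
∇φ at (3, 2) = (0, -198)
∇φ · n = (0)(3) + (-198)(-1) = 198

198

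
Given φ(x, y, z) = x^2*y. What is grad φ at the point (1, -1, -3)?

(-2, 1, 0)

∂φ/∂x = 2*x*y
∂φ/∂y = x^2
∂φ/∂z = 0
∇φ = (2*x*y, x^2, 0)
At (1, -1, -3): (-2, 1, 0).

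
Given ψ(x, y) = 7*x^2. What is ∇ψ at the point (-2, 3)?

(-28, 0)

∂ψ/∂x = 14*x
∂ψ/∂y = 0
∇ψ = (14*x, 0)
At (-2, 3): (-28, 0).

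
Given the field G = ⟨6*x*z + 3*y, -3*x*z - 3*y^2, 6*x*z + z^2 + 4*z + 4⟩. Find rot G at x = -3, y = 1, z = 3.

(-9, -36, -12)

(∇×G)₁ = ∂G₃/∂y − ∂G₂/∂z = 3*x
(∇×G)₂ = ∂G₁/∂z − ∂G₃/∂x = 6*x - 6*z
(∇×G)₃ = ∂G₂/∂x − ∂G₁/∂y = -3*z - 3
∇×G = (3*x, 6*x - 6*z, -3*z - 3)
At (-3, 1, 3): (-9, -36, -12).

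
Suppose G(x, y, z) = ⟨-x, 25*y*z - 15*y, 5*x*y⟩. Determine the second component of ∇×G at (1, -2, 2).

(∇×G)_2 = ∂G₁/∂z − ∂G₃/∂x
= 0 − (5*y)
= -5*y
At (1, -2, 2): 10.

10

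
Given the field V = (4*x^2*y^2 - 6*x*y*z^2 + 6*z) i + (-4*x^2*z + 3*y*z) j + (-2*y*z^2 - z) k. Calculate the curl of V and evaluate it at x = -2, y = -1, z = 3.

(∇×V)₁ = ∂V₃/∂y − ∂V₂/∂z = 4*x^2 - 3*y - 2*z^2
(∇×V)₂ = ∂V₁/∂z − ∂V₃/∂x = -12*x*y*z + 6
(∇×V)₃ = ∂V₂/∂x − ∂V₁/∂y = -8*x^2*y + 6*x*z^2 - 8*x*z
∇×V = (4*x^2 - 3*y - 2*z^2, -12*x*y*z + 6, -8*x^2*y + 6*x*z^2 - 8*x*z)
At (-2, -1, 3): (1, -66, -28).

(1, -66, -28)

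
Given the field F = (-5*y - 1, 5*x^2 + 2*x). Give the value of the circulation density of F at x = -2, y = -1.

∂F₂/∂x = 10*x + 2
∂F₁/∂y = -5
Scalar curl = 10*x + 7
At (-2, -1): -13.

-13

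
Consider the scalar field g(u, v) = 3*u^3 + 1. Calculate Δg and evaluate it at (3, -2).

54

∂²g/∂u² = 18*u
∂²g/∂v² = 0
∇²g = 18*u
At (3, -2): 54.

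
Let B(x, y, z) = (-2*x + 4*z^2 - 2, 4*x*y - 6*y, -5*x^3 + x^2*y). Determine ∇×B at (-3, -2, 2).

(9, 139, -8)

(∇×B)₁ = ∂B₃/∂y − ∂B₂/∂z = x^2
(∇×B)₂ = ∂B₁/∂z − ∂B₃/∂x = 15*x^2 - 2*x*y + 8*z
(∇×B)₃ = ∂B₂/∂x − ∂B₁/∂y = 4*y
∇×B = (x^2, 15*x^2 - 2*x*y + 8*z, 4*y)
At (-3, -2, 2): (9, 139, -8).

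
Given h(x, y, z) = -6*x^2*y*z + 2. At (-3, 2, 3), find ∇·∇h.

-72

∂²h/∂x² = -12*y*z
∂²h/∂y² = 0
∂²h/∂z² = 0
∇²h = -12*y*z
At (-3, 2, 3): -72.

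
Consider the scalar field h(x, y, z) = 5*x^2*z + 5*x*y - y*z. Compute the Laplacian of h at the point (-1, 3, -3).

∂²h/∂x² = 10*z
∂²h/∂y² = 0
∂²h/∂z² = 0
∇²h = 10*z
At (-1, 3, -3): -30.

-30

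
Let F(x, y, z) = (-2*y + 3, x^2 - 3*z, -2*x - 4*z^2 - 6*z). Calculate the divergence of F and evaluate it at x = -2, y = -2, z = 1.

-14

∂F₁/∂x = 0
∂F₂/∂y = 0
∂F₃/∂z = -8*z - 6
∇·F = -8*z - 6
At (-2, -2, 1): -14.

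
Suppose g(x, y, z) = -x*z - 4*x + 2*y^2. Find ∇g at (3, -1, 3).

∂g/∂x = -z - 4
∂g/∂y = 4*y
∂g/∂z = -x
∇g = (-z - 4, 4*y, -x)
At (3, -1, 3): (-7, -4, -3).

(-7, -4, -3)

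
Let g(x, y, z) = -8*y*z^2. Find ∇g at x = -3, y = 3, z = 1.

(0, -8, -48)

∂g/∂x = 0
∂g/∂y = -8*z^2
∂g/∂z = -16*y*z
∇g = (0, -8*z^2, -16*y*z)
At (-3, 3, 1): (0, -8, -48).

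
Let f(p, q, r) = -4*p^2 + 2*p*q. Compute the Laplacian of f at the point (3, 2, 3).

-8

∂²f/∂p² = -8
∂²f/∂q² = 0
∂²f/∂r² = 0
∇²f = -8
At (3, 2, 3): -8.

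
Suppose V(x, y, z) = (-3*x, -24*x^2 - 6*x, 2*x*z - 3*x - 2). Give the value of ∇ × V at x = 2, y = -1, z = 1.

(∇×V)₁ = ∂V₃/∂y − ∂V₂/∂z = 0
(∇×V)₂ = ∂V₁/∂z − ∂V₃/∂x = -2*z + 3
(∇×V)₃ = ∂V₂/∂x − ∂V₁/∂y = -48*x - 6
∇×V = (0, -2*z + 3, -48*x - 6)
At (2, -1, 1): (0, 1, -102).

(0, 1, -102)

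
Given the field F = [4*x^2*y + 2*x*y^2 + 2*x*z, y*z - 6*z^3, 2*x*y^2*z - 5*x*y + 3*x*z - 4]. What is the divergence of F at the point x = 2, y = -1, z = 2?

∂F₁/∂x = 8*x*y + 2*y^2 + 2*z
∂F₂/∂y = z
∂F₃/∂z = 2*x*y^2 + 3*x
∇·F = 2*x*y^2 + 8*x*y + 3*x + 2*y^2 + 3*z
At (2, -1, 2): 2.

2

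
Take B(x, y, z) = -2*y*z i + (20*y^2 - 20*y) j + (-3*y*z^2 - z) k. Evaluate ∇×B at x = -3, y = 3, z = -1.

(-3, -6, -2)

(∇×B)₁ = ∂B₃/∂y − ∂B₂/∂z = -3*z^2
(∇×B)₂ = ∂B₁/∂z − ∂B₃/∂x = -2*y
(∇×B)₃ = ∂B₂/∂x − ∂B₁/∂y = 2*z
∇×B = (-3*z^2, -2*y, 2*z)
At (-3, 3, -1): (-3, -6, -2).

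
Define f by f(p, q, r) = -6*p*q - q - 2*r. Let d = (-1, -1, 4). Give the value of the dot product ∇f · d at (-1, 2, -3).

-1

∂f/∂p = -6*q
∂f/∂q = -6*p - 1
∂f/∂r = -2
∇f at (-1, 2, -3) = (-12, 5, -2)
∇f · d = (-12)(-1) + (5)(-1) + (-2)(4) = -1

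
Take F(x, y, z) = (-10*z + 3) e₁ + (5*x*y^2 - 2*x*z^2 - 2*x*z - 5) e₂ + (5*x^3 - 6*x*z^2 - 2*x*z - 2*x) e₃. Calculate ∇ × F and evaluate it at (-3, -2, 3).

(-42, -83, -4)

(∇×F)₁ = ∂F₃/∂y − ∂F₂/∂z = 4*x*z + 2*x
(∇×F)₂ = ∂F₁/∂z − ∂F₃/∂x = -15*x^2 + 6*z^2 + 2*z - 8
(∇×F)₃ = ∂F₂/∂x − ∂F₁/∂y = 5*y^2 - 2*z^2 - 2*z
∇×F = (4*x*z + 2*x, -15*x^2 + 6*z^2 + 2*z - 8, 5*y^2 - 2*z^2 - 2*z)
At (-3, -2, 3): (-42, -83, -4).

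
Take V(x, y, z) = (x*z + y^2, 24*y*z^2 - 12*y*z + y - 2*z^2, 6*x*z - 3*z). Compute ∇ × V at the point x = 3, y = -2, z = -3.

(-324, 21, 4)

(∇×V)₁ = ∂V₃/∂y − ∂V₂/∂z = -48*y*z + 12*y + 4*z
(∇×V)₂ = ∂V₁/∂z − ∂V₃/∂x = x - 6*z
(∇×V)₃ = ∂V₂/∂x − ∂V₁/∂y = -2*y
∇×V = (-48*y*z + 12*y + 4*z, x - 6*z, -2*y)
At (3, -2, -3): (-324, 21, 4).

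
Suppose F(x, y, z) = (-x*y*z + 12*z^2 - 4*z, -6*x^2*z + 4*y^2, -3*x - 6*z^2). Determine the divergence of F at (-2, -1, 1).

-19

∂F₁/∂x = -y*z
∂F₂/∂y = 8*y
∂F₃/∂z = -12*z
∇·F = -y*z + 8*y - 12*z
At (-2, -1, 1): -19.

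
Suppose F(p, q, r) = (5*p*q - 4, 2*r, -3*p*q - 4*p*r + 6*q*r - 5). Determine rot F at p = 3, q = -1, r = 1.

(-5, 1, -15)

(∇×F)₁ = ∂F₃/∂q − ∂F₂/∂r = -3*p + 6*r - 2
(∇×F)₂ = ∂F₁/∂r − ∂F₃/∂p = 3*q + 4*r
(∇×F)₃ = ∂F₂/∂p − ∂F₁/∂q = -5*p
∇×F = (-3*p + 6*r - 2, 3*q + 4*r, -5*p)
At (3, -1, 1): (-5, 1, -15).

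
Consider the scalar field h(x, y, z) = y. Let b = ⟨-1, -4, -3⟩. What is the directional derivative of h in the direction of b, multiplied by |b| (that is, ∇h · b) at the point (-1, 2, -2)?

∂h/∂x = 0
∂h/∂y = 1
∂h/∂z = 0
∇h at (-1, 2, -2) = (0, 1, 0)
∇h · b = (0)(-1) + (1)(-4) + (0)(-3) = -4

-4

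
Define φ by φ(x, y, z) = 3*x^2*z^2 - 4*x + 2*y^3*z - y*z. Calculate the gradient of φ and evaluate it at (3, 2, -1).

(14, -23, -40)

∂φ/∂x = 6*x*z^2 - 4
∂φ/∂y = 6*y^2*z - z
∂φ/∂z = 6*x^2*z + 2*y^3 - y
∇φ = (6*x*z^2 - 4, 6*y^2*z - z, 6*x^2*z + 2*y^3 - y)
At (3, 2, -1): (14, -23, -40).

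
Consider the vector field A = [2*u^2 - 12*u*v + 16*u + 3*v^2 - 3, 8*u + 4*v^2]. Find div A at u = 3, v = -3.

40

∂A₁/∂u = 4*u - 12*v + 16
∂A₂/∂v = 8*v
∇·A = 4*u - 4*v + 16
At (3, -3): 40.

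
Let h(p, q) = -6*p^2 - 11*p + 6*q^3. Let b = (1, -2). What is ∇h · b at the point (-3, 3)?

∂h/∂p = -12*p - 11
∂h/∂q = 18*q^2
∇h at (-3, 3) = (25, 162)
∇h · b = (25)(1) + (162)(-2) = -299

-299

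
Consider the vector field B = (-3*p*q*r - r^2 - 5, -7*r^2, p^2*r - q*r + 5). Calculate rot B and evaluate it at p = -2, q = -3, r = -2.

(∇×B)₁ = ∂B₃/∂q − ∂B₂/∂r = 13*r
(∇×B)₂ = ∂B₁/∂r − ∂B₃/∂p = -3*p*q - 2*p*r - 2*r
(∇×B)₃ = ∂B₂/∂p − ∂B₁/∂q = 3*p*r
∇×B = (13*r, -3*p*q - 2*p*r - 2*r, 3*p*r)
At (-2, -3, -2): (-26, -22, 12).

(-26, -22, 12)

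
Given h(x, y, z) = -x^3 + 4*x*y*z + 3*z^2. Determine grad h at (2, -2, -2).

∂h/∂x = -3*x^2 + 4*y*z
∂h/∂y = 4*x*z
∂h/∂z = 4*x*y + 6*z
∇h = (-3*x^2 + 4*y*z, 4*x*z, 4*x*y + 6*z)
At (2, -2, -2): (4, -16, -28).

(4, -16, -28)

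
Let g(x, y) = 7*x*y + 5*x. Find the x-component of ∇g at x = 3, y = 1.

12

(∇g)_1 = ∂g/∂x = 7*y + 5
At (3, 1): 12.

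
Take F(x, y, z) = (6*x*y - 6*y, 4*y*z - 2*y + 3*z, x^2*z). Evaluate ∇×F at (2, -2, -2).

(5, 8, -6)

(∇×F)₁ = ∂F₃/∂y − ∂F₂/∂z = -4*y - 3
(∇×F)₂ = ∂F₁/∂z − ∂F₃/∂x = -2*x*z
(∇×F)₃ = ∂F₂/∂x − ∂F₁/∂y = -6*x + 6
∇×F = (-4*y - 3, -2*x*z, -6*x + 6)
At (2, -2, -2): (5, 8, -6).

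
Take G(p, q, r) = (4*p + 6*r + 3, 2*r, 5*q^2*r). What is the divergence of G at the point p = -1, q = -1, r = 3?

∂G₁/∂p = 4
∂G₂/∂q = 0
∂G₃/∂r = 5*q^2
∇·G = 5*q^2 + 4
At (-1, -1, 3): 9.

9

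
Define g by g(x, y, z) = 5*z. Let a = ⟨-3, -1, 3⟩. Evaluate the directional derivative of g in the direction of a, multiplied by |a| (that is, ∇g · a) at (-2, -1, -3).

15

∂g/∂x = 0
∂g/∂y = 0
∂g/∂z = 5
∇g at (-2, -1, -3) = (0, 0, 5)
∇g · a = (0)(-3) + (0)(-1) + (5)(3) = 15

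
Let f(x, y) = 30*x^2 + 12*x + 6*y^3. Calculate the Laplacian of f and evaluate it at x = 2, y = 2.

∂²f/∂x² = 60
∂²f/∂y² = 36*y
∇²f = 36*y + 60
At (2, 2): 132.

132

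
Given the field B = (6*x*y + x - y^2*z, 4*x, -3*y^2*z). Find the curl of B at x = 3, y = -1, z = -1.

(∇×B)₁ = ∂B₃/∂y − ∂B₂/∂z = -6*y*z
(∇×B)₂ = ∂B₁/∂z − ∂B₃/∂x = -y^2
(∇×B)₃ = ∂B₂/∂x − ∂B₁/∂y = -6*x + 2*y*z + 4
∇×B = (-6*y*z, -y^2, -6*x + 2*y*z + 4)
At (3, -1, -1): (-6, -1, -12).

(-6, -1, -12)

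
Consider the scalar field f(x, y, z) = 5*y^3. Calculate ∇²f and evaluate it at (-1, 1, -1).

∂²f/∂x² = 0
∂²f/∂y² = 30*y
∂²f/∂z² = 0
∇²f = 30*y
At (-1, 1, -1): 30.

30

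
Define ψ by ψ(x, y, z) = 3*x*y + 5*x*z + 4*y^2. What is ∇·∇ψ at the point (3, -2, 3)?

8

∂²ψ/∂x² = 0
∂²ψ/∂y² = 8
∂²ψ/∂z² = 0
∇²ψ = 8
At (3, -2, 3): 8.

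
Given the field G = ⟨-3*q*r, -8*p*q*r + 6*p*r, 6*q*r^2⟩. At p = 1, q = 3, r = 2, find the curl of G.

(∇×G)₁ = ∂G₃/∂q − ∂G₂/∂r = 8*p*q - 6*p + 6*r^2
(∇×G)₂ = ∂G₁/∂r − ∂G₃/∂p = -3*q
(∇×G)₃ = ∂G₂/∂p − ∂G₁/∂q = -8*q*r + 9*r
∇×G = (8*p*q - 6*p + 6*r^2, -3*q, -8*q*r + 9*r)
At (1, 3, 2): (42, -9, -30).

(42, -9, -30)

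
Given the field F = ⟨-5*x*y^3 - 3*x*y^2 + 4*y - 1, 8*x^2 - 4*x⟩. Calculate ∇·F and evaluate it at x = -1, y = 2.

-52

∂F₁/∂x = -5*y^3 - 3*y^2
∂F₂/∂y = 0
∇·F = -5*y^3 - 3*y^2
At (-1, 2): -52.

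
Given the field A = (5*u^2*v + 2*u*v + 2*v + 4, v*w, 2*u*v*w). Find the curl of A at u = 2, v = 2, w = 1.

(2, -4, -26)

(∇×A)₁ = ∂A₃/∂v − ∂A₂/∂w = 2*u*w - v
(∇×A)₂ = ∂A₁/∂w − ∂A₃/∂u = -2*v*w
(∇×A)₃ = ∂A₂/∂u − ∂A₁/∂v = -5*u^2 - 2*u - 2
∇×A = (2*u*w - v, -2*v*w, -5*u^2 - 2*u - 2)
At (2, 2, 1): (2, -4, -26).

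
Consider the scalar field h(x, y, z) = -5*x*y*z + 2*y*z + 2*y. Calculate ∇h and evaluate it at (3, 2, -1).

(10, 15, -26)

∂h/∂x = -5*y*z
∂h/∂y = -5*x*z + 2*z + 2
∂h/∂z = -5*x*y + 2*y
∇h = (-5*y*z, -5*x*z + 2*z + 2, -5*x*y + 2*y)
At (3, 2, -1): (10, 15, -26).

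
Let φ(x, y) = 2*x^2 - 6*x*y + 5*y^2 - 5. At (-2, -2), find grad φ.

(4, -8)

∂φ/∂x = 4*x - 6*y
∂φ/∂y = -6*x + 10*y
∇φ = (4*x - 6*y, -6*x + 10*y)
At (-2, -2): (4, -8).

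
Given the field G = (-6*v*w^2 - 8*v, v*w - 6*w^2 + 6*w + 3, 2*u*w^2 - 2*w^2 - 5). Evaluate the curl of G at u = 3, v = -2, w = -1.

(-16, -26, 14)

(∇×G)₁ = ∂G₃/∂v − ∂G₂/∂w = -v + 12*w - 6
(∇×G)₂ = ∂G₁/∂w − ∂G₃/∂u = -12*v*w - 2*w^2
(∇×G)₃ = ∂G₂/∂u − ∂G₁/∂v = 6*w^2 + 8
∇×G = (-v + 12*w - 6, -12*v*w - 2*w^2, 6*w^2 + 8)
At (3, -2, -1): (-16, -26, 14).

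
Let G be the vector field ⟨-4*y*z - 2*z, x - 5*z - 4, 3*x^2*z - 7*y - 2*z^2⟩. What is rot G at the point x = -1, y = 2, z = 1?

(∇×G)₁ = ∂G₃/∂y − ∂G₂/∂z = -2
(∇×G)₂ = ∂G₁/∂z − ∂G₃/∂x = -6*x*z - 4*y - 2
(∇×G)₃ = ∂G₂/∂x − ∂G₁/∂y = 4*z + 1
∇×G = (-2, -6*x*z - 4*y - 2, 4*z + 1)
At (-1, 2, 1): (-2, -4, 5).

(-2, -4, 5)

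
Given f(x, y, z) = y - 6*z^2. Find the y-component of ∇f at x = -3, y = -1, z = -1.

(∇f)_2 = ∂f/∂y = 1
At (-3, -1, -1): 1.

1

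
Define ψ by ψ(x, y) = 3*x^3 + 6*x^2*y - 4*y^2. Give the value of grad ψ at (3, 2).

∂ψ/∂x = 9*x^2 + 12*x*y
∂ψ/∂y = 6*x^2 - 8*y
∇ψ = (9*x^2 + 12*x*y, 6*x^2 - 8*y)
At (3, 2): (153, 38).

(153, 38)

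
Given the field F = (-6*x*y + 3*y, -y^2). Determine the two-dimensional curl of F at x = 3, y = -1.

15

∂F₂/∂x = 0
∂F₁/∂y = -6*x + 3
Scalar curl = 6*x - 3
At (3, -1): 15.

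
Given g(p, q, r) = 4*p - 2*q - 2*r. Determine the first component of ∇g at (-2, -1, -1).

(∇g)_1 = ∂g/∂p = 4
At (-2, -1, -1): 4.

4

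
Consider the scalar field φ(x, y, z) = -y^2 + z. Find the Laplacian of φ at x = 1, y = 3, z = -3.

∂²φ/∂x² = 0
∂²φ/∂y² = -2
∂²φ/∂z² = 0
∇²φ = -2
At (1, 3, -3): -2.

-2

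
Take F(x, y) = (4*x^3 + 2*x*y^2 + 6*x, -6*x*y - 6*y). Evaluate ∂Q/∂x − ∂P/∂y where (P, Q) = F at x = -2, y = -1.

∂F₂/∂x = -6*y
∂F₁/∂y = 4*x*y
Scalar curl = -4*x*y - 6*y
At (-2, -1): -2.

-2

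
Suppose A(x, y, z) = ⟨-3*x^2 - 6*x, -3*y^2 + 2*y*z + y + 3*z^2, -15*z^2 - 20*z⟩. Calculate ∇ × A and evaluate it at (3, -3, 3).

(∇×A)₁ = ∂A₃/∂y − ∂A₂/∂z = -2*y - 6*z
(∇×A)₂ = ∂A₁/∂z − ∂A₃/∂x = 0
(∇×A)₃ = ∂A₂/∂x − ∂A₁/∂y = 0
∇×A = (-2*y - 6*z, 0, 0)
At (3, -3, 3): (-12, 0, 0).

(-12, 0, 0)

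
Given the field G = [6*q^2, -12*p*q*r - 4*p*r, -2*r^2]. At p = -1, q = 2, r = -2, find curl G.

(∇×G)₁ = ∂G₃/∂q − ∂G₂/∂r = 12*p*q + 4*p
(∇×G)₂ = ∂G₁/∂r − ∂G₃/∂p = 0
(∇×G)₃ = ∂G₂/∂p − ∂G₁/∂q = -12*q*r - 12*q - 4*r
∇×G = (12*p*q + 4*p, 0, -12*q*r - 12*q - 4*r)
At (-1, 2, -2): (-28, 0, 32).

(-28, 0, 32)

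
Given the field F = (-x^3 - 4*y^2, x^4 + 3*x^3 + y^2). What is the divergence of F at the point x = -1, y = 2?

∂F₁/∂x = -3*x^2
∂F₂/∂y = 2*y
∇·F = -3*x^2 + 2*y
At (-1, 2): 1.

1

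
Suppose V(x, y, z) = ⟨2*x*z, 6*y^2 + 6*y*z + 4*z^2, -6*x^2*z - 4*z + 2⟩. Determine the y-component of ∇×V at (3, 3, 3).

(∇×V)_2 = ∂V₁/∂z − ∂V₃/∂x
= 2*x − (-12*x*z)
= 12*x*z + 2*x
At (3, 3, 3): 114.

114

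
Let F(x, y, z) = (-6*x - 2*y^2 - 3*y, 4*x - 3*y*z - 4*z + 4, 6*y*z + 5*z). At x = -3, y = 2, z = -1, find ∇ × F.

(4, 0, 15)

(∇×F)₁ = ∂F₃/∂y − ∂F₂/∂z = 3*y + 6*z + 4
(∇×F)₂ = ∂F₁/∂z − ∂F₃/∂x = 0
(∇×F)₃ = ∂F₂/∂x − ∂F₁/∂y = 4*y + 7
∇×F = (3*y + 6*z + 4, 0, 4*y + 7)
At (-3, 2, -1): (4, 0, 15).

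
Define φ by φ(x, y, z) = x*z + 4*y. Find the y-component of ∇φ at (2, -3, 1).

(∇φ)_2 = ∂φ/∂y = 4
At (2, -3, 1): 4.

4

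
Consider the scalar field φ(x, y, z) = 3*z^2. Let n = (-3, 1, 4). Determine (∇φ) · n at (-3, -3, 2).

∂φ/∂x = 0
∂φ/∂y = 0
∂φ/∂z = 6*z
∇φ at (-3, -3, 2) = (0, 0, 12)
∇φ · n = (0)(-3) + (0)(1) + (12)(4) = 48

48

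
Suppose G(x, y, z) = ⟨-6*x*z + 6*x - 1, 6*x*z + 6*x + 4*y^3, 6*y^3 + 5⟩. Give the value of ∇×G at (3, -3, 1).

(144, -18, 12)

(∇×G)₁ = ∂G₃/∂y − ∂G₂/∂z = -6*x + 18*y^2
(∇×G)₂ = ∂G₁/∂z − ∂G₃/∂x = -6*x
(∇×G)₃ = ∂G₂/∂x − ∂G₁/∂y = 6*z + 6
∇×G = (-6*x + 18*y^2, -6*x, 6*z + 6)
At (3, -3, 1): (144, -18, 12).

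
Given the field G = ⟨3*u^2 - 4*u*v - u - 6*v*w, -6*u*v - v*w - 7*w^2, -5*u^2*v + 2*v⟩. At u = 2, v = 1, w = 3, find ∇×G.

(∇×G)₁ = ∂G₃/∂v − ∂G₂/∂w = -5*u^2 + v + 14*w + 2
(∇×G)₂ = ∂G₁/∂w − ∂G₃/∂u = 10*u*v - 6*v
(∇×G)₃ = ∂G₂/∂u − ∂G₁/∂v = 4*u - 6*v + 6*w
∇×G = (-5*u^2 + v + 14*w + 2, 10*u*v - 6*v, 4*u - 6*v + 6*w)
At (2, 1, 3): (25, 14, 20).

(25, 14, 20)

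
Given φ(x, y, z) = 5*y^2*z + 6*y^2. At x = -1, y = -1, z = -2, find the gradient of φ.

∂φ/∂x = 0
∂φ/∂y = 10*y*z + 12*y
∂φ/∂z = 5*y^2
∇φ = (0, 10*y*z + 12*y, 5*y^2)
At (-1, -1, -2): (0, 8, 5).

(0, 8, 5)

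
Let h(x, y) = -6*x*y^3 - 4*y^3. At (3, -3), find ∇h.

∂h/∂x = -6*y^3
∂h/∂y = -18*x*y^2 - 12*y^2
∇h = (-6*y^3, -18*x*y^2 - 12*y^2)
At (3, -3): (162, -594).

(162, -594)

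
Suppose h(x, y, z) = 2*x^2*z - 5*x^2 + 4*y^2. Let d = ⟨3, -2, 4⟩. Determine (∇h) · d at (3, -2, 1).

∂h/∂x = 4*x*z - 10*x
∂h/∂y = 8*y
∂h/∂z = 2*x^2
∇h at (3, -2, 1) = (-18, -16, 18)
∇h · d = (-18)(3) + (-16)(-2) + (18)(4) = 50

50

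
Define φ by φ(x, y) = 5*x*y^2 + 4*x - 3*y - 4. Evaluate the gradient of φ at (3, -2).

∂φ/∂x = 5*y^2 + 4
∂φ/∂y = 10*x*y - 3
∇φ = (5*y^2 + 4, 10*x*y - 3)
At (3, -2): (24, -63).

(24, -63)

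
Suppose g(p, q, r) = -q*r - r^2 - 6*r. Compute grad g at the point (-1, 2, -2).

∂g/∂p = 0
∂g/∂q = -r
∂g/∂r = -q - 2*r - 6
∇g = (0, -r, -q - 2*r - 6)
At (-1, 2, -2): (0, 2, -4).

(0, 2, -4)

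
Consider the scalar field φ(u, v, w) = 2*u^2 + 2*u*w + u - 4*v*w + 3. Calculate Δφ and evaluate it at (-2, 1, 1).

4

∂²φ/∂u² = 4
∂²φ/∂v² = 0
∂²φ/∂w² = 0
∇²φ = 4
At (-2, 1, 1): 4.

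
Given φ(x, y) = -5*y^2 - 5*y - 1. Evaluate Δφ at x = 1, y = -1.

∂²φ/∂x² = 0
∂²φ/∂y² = -10
∇²φ = -10
At (1, -1): -10.

-10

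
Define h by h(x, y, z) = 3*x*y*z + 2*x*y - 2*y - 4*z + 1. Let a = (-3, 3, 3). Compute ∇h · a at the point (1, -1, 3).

∂h/∂x = 3*y*z + 2*y
∂h/∂y = 3*x*z + 2*x - 2
∂h/∂z = 3*x*y - 4
∇h at (1, -1, 3) = (-11, 9, -7)
∇h · a = (-11)(-3) + (9)(3) + (-7)(3) = 39

39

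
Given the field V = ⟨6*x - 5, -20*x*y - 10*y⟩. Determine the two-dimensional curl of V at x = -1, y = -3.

∂V₂/∂x = -20*y
∂V₁/∂y = 0
Scalar curl = -20*y
At (-1, -3): 60.

60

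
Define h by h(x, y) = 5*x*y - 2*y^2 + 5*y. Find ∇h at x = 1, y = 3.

(15, -2)

∂h/∂x = 5*y
∂h/∂y = 5*x - 4*y + 5
∇h = (5*y, 5*x - 4*y + 5)
At (1, 3): (15, -2).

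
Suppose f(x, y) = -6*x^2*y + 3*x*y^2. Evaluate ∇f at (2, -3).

∂f/∂x = -12*x*y + 3*y^2
∂f/∂y = -6*x^2 + 6*x*y
∇f = (-12*x*y + 3*y^2, -6*x^2 + 6*x*y)
At (2, -3): (99, -60).

(99, -60)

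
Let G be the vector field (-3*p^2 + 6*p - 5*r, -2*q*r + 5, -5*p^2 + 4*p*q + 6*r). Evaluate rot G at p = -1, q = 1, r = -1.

(-2, -19, 0)

(∇×G)₁ = ∂G₃/∂q − ∂G₂/∂r = 4*p + 2*q
(∇×G)₂ = ∂G₁/∂r − ∂G₃/∂p = 10*p - 4*q - 5
(∇×G)₃ = ∂G₂/∂p − ∂G₁/∂q = 0
∇×G = (4*p + 2*q, 10*p - 4*q - 5, 0)
At (-1, 1, -1): (-2, -19, 0).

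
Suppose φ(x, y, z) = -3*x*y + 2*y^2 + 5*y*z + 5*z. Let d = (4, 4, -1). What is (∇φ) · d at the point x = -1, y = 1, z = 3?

66

∂φ/∂x = -3*y
∂φ/∂y = -3*x + 4*y + 5*z
∂φ/∂z = 5*y + 5
∇φ at (-1, 1, 3) = (-3, 22, 10)
∇φ · d = (-3)(4) + (22)(4) + (10)(-1) = 66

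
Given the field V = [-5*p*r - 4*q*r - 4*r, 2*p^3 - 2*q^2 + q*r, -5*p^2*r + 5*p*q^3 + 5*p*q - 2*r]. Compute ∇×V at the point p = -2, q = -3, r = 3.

(-277, 108, 36)

(∇×V)₁ = ∂V₃/∂q − ∂V₂/∂r = 15*p*q^2 + 5*p - q
(∇×V)₂ = ∂V₁/∂r − ∂V₃/∂p = 10*p*r - 5*p - 5*q^3 - 9*q - 4
(∇×V)₃ = ∂V₂/∂p − ∂V₁/∂q = 6*p^2 + 4*r
∇×V = (15*p*q^2 + 5*p - q, 10*p*r - 5*p - 5*q^3 - 9*q - 4, 6*p^2 + 4*r)
At (-2, -3, 3): (-277, 108, 36).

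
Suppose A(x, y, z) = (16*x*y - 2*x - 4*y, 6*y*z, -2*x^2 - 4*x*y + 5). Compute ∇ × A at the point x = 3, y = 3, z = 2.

(∇×A)₁ = ∂A₃/∂y − ∂A₂/∂z = -4*x - 6*y
(∇×A)₂ = ∂A₁/∂z − ∂A₃/∂x = 4*x + 4*y
(∇×A)₃ = ∂A₂/∂x − ∂A₁/∂y = -16*x + 4
∇×A = (-4*x - 6*y, 4*x + 4*y, -16*x + 4)
At (3, 3, 2): (-30, 24, -44).

(-30, 24, -44)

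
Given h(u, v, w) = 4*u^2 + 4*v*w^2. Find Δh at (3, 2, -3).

∂²h/∂u² = 8
∂²h/∂v² = 0
∂²h/∂w² = 8*v
∇²h = 8*v + 8
At (3, 2, -3): 24.

24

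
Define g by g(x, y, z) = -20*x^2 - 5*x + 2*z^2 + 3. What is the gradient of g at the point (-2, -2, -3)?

∂g/∂x = -40*x - 5
∂g/∂y = 0
∂g/∂z = 4*z
∇g = (-40*x - 5, 0, 4*z)
At (-2, -2, -3): (75, 0, -12).

(75, 0, -12)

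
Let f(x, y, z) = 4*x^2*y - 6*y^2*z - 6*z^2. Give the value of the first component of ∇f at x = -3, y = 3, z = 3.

(∇f)_1 = ∂f/∂x = 8*x*y
At (-3, 3, 3): -72.

-72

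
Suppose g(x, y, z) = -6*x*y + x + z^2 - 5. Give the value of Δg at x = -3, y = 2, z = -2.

∂²g/∂x² = 0
∂²g/∂y² = 0
∂²g/∂z² = 2
∇²g = 2
At (-3, 2, -2): 2.

2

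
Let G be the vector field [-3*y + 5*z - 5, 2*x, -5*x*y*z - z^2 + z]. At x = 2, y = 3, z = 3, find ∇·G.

-35

∂G₁/∂x = 0
∂G₂/∂y = 0
∂G₃/∂z = -5*x*y - 2*z + 1
∇·G = -5*x*y - 2*z + 1
At (2, 3, 3): -35.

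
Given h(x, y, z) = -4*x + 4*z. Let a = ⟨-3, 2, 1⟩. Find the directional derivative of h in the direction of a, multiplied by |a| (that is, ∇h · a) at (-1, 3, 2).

∂h/∂x = -4
∂h/∂y = 0
∂h/∂z = 4
∇h at (-1, 3, 2) = (-4, 0, 4)
∇h · a = (-4)(-3) + (0)(2) + (4)(1) = 16

16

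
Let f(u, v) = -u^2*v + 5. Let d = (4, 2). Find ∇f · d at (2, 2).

-40

∂f/∂u = -2*u*v
∂f/∂v = -u^2
∇f at (2, 2) = (-8, -4)
∇f · d = (-8)(4) + (-4)(2) = -40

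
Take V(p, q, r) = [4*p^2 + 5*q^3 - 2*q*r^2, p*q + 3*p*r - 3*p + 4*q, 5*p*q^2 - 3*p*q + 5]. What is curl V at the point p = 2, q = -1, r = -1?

(-32, -12, -20)

(∇×V)₁ = ∂V₃/∂q − ∂V₂/∂r = 10*p*q - 6*p
(∇×V)₂ = ∂V₁/∂r − ∂V₃/∂p = -5*q^2 - 4*q*r + 3*q
(∇×V)₃ = ∂V₂/∂p − ∂V₁/∂q = -15*q^2 + q + 2*r^2 + 3*r - 3
∇×V = (10*p*q - 6*p, -5*q^2 - 4*q*r + 3*q, -15*q^2 + q + 2*r^2 + 3*r - 3)
At (2, -1, -1): (-32, -12, -20).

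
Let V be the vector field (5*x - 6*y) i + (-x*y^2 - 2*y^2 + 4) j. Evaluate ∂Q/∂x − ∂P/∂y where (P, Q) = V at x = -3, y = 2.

∂V₂/∂x = -y^2
∂V₁/∂y = -6
Scalar curl = -y^2 + 6
At (-3, 2): 2.

2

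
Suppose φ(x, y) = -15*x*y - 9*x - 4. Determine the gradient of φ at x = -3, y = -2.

∂φ/∂x = -15*y - 9
∂φ/∂y = -15*x
∇φ = (-15*y - 9, -15*x)
At (-3, -2): (21, 45).

(21, 45)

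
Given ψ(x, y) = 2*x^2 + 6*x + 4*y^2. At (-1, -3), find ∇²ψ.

12

∂²ψ/∂x² = 4
∂²ψ/∂y² = 8
∇²ψ = 12
At (-1, -3): 12.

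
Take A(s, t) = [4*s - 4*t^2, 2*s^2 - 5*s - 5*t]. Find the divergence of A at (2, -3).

-1

∂A₁/∂s = 4
∂A₂/∂t = -5
∇·A = -1
At (2, -3): -1.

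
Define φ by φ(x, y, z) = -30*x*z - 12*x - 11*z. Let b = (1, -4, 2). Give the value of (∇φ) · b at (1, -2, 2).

-154

∂φ/∂x = -30*z - 12
∂φ/∂y = 0
∂φ/∂z = -30*x - 11
∇φ at (1, -2, 2) = (-72, 0, -41)
∇φ · b = (-72)(1) + (0)(-4) + (-41)(2) = -154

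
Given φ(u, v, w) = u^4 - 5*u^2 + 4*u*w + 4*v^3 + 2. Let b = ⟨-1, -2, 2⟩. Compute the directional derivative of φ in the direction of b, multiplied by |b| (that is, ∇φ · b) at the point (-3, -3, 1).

-166

∂φ/∂u = 4*u^3 - 10*u + 4*w
∂φ/∂v = 12*v^2
∂φ/∂w = 4*u
∇φ at (-3, -3, 1) = (-74, 108, -12)
∇φ · b = (-74)(-1) + (108)(-2) + (-12)(2) = -166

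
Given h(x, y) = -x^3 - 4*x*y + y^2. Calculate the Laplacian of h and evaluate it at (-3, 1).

20

∂²h/∂x² = -6*x
∂²h/∂y² = 2
∇²h = -6*x + 2
At (-3, 1): 20.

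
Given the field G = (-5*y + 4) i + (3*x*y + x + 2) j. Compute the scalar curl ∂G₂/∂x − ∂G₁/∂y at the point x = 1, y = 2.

∂G₂/∂x = 3*y + 1
∂G₁/∂y = -5
Scalar curl = 3*y + 6
At (1, 2): 12.

12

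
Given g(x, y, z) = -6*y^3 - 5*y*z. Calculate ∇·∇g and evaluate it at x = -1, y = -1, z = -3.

∂²g/∂x² = 0
∂²g/∂y² = -36*y
∂²g/∂z² = 0
∇²g = -36*y
At (-1, -1, -3): 36.

36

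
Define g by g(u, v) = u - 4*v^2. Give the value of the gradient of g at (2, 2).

∂g/∂u = 1
∂g/∂v = -8*v
∇g = (1, -8*v)
At (2, 2): (1, -16).

(1, -16)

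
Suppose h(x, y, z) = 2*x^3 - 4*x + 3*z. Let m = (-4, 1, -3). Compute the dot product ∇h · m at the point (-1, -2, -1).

∂h/∂x = 6*x^2 - 4
∂h/∂y = 0
∂h/∂z = 3
∇h at (-1, -2, -1) = (2, 0, 3)
∇h · m = (2)(-4) + (0)(1) + (3)(-3) = -17

-17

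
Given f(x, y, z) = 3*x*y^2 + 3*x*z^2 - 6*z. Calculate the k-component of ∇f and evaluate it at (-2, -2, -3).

(∇f)_3 = ∂f/∂z = 6*x*z - 6
At (-2, -2, -3): 30.

30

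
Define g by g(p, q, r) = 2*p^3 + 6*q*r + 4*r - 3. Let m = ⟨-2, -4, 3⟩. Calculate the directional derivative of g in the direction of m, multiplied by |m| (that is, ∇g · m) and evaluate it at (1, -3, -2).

∂g/∂p = 6*p^2
∂g/∂q = 6*r
∂g/∂r = 6*q + 4
∇g at (1, -3, -2) = (6, -12, -14)
∇g · m = (6)(-2) + (-12)(-4) + (-14)(3) = -6

-6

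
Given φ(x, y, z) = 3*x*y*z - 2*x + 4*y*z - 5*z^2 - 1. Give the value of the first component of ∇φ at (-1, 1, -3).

(∇φ)_1 = ∂φ/∂x = 3*y*z - 2
At (-1, 1, -3): -11.

-11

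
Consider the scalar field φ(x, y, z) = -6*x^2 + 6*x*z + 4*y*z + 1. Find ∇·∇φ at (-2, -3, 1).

-12

∂²φ/∂x² = -12
∂²φ/∂y² = 0
∂²φ/∂z² = 0
∇²φ = -12
At (-2, -3, 1): -12.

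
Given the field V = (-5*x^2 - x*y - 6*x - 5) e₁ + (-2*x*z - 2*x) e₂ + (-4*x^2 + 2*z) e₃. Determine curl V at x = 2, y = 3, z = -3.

(4, 16, 6)

(∇×V)₁ = ∂V₃/∂y − ∂V₂/∂z = 2*x
(∇×V)₂ = ∂V₁/∂z − ∂V₃/∂x = 8*x
(∇×V)₃ = ∂V₂/∂x − ∂V₁/∂y = x - 2*z - 2
∇×V = (2*x, 8*x, x - 2*z - 2)
At (2, 3, -3): (4, 16, 6).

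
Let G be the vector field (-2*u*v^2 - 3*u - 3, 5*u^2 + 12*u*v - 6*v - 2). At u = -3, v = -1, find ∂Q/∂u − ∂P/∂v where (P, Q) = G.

∂G₂/∂u = 10*u + 12*v
∂G₁/∂v = -4*u*v
Scalar curl = 4*u*v + 10*u + 12*v
At (-3, -1): -30.

-30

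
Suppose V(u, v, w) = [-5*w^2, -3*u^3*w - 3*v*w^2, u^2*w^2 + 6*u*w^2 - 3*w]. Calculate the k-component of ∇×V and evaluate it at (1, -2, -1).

(∇×V)_3 = ∂V₂/∂u − ∂V₁/∂v
= -9*u^2*w − (0)
= -9*u^2*w
At (1, -2, -1): 9.

9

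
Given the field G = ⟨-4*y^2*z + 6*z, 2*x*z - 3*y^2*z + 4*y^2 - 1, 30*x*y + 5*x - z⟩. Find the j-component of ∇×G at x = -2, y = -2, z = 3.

(∇×G)_2 = ∂G₁/∂z − ∂G₃/∂x
= -4*y^2 + 6 − (30*y + 5)
= -4*y^2 - 30*y + 1
At (-2, -2, 3): 45.

45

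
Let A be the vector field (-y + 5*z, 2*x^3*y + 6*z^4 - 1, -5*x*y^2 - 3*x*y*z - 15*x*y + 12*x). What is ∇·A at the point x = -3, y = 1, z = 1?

∂A₁/∂x = 0
∂A₂/∂y = 2*x^3
∂A₃/∂z = -3*x*y
∇·A = 2*x^3 - 3*x*y
At (-3, 1, 1): -45.

-45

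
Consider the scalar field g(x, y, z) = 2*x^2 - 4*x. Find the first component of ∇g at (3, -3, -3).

8

(∇g)_1 = ∂g/∂x = 4*x - 4
At (3, -3, -3): 8.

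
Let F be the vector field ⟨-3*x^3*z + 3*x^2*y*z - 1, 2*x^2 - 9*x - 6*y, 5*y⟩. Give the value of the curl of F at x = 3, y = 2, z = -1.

(5, -27, 30)

(∇×F)₁ = ∂F₃/∂y − ∂F₂/∂z = 5
(∇×F)₂ = ∂F₁/∂z − ∂F₃/∂x = -3*x^3 + 3*x^2*y
(∇×F)₃ = ∂F₂/∂x − ∂F₁/∂y = -3*x^2*z + 4*x - 9
∇×F = (5, -3*x^3 + 3*x^2*y, -3*x^2*z + 4*x - 9)
At (3, 2, -1): (5, -27, 30).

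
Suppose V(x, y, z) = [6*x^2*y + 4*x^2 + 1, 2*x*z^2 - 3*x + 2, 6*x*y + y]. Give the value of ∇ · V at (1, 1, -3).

∂V₁/∂x = 12*x*y + 8*x
∂V₂/∂y = 0
∂V₃/∂z = 0
∇·V = 12*x*y + 8*x
At (1, 1, -3): 20.

20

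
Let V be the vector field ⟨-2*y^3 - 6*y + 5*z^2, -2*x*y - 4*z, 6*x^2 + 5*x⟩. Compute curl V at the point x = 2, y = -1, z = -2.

(∇×V)₁ = ∂V₃/∂y − ∂V₂/∂z = 4
(∇×V)₂ = ∂V₁/∂z − ∂V₃/∂x = -12*x + 10*z - 5
(∇×V)₃ = ∂V₂/∂x − ∂V₁/∂y = 6*y^2 - 2*y + 6
∇×V = (4, -12*x + 10*z - 5, 6*y^2 - 2*y + 6)
At (2, -1, -2): (4, -49, 14).

(4, -49, 14)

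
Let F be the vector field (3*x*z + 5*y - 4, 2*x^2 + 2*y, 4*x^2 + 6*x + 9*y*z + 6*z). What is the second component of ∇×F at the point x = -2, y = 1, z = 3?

(∇×F)_2 = ∂F₁/∂z − ∂F₃/∂x
= 3*x − (8*x + 6)
= -5*x - 6
At (-2, 1, 3): 4.

4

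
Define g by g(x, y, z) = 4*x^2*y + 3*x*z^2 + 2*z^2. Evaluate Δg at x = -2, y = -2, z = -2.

∂²g/∂x² = 8*y
∂²g/∂y² = 0
∂²g/∂z² = 2*(3*x + 2)
∇²g = 6*x + 8*y + 4
At (-2, -2, -2): -24.

-24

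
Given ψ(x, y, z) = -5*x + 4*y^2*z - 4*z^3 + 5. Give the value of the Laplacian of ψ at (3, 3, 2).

-32

∂²ψ/∂x² = 0
∂²ψ/∂y² = 8*z
∂²ψ/∂z² = -24*z
∇²ψ = -16*z
At (3, 3, 2): -32.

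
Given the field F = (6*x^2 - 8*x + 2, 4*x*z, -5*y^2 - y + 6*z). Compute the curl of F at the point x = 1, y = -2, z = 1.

(∇×F)₁ = ∂F₃/∂y − ∂F₂/∂z = -4*x - 10*y - 1
(∇×F)₂ = ∂F₁/∂z − ∂F₃/∂x = 0
(∇×F)₃ = ∂F₂/∂x − ∂F₁/∂y = 4*z
∇×F = (-4*x - 10*y - 1, 0, 4*z)
At (1, -2, 1): (15, 0, 4).

(15, 0, 4)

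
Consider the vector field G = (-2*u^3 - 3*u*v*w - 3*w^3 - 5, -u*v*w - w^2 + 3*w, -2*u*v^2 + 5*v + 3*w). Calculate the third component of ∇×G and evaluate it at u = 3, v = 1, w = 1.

(∇×G)_3 = ∂G₂/∂u − ∂G₁/∂v
= -v*w − (-3*u*w)
= 3*u*w - v*w
At (3, 1, 1): 8.

8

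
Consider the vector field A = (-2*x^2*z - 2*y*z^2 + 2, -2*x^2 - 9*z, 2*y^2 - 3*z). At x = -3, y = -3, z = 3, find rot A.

(∇×A)₁ = ∂A₃/∂y − ∂A₂/∂z = 4*y + 9
(∇×A)₂ = ∂A₁/∂z − ∂A₃/∂x = -2*x^2 - 4*y*z
(∇×A)₃ = ∂A₂/∂x − ∂A₁/∂y = -4*x + 2*z^2
∇×A = (4*y + 9, -2*x^2 - 4*y*z, -4*x + 2*z^2)
At (-3, -3, 3): (-3, 18, 30).

(-3, 18, 30)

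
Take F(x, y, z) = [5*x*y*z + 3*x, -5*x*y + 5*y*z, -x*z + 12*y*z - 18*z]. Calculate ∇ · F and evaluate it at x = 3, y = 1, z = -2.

∂F₁/∂x = 5*y*z + 3
∂F₂/∂y = -5*x + 5*z
∂F₃/∂z = -x + 12*y - 18
∇·F = -6*x + 5*y*z + 12*y + 5*z - 15
At (3, 1, -2): -41.

-41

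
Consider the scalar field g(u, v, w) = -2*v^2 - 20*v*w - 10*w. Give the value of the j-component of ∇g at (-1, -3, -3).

72

(∇g)_2 = ∂g/∂v = -4*v - 20*w
At (-1, -3, -3): 72.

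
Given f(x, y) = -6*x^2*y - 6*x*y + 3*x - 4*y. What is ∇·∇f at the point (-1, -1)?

12

∂²f/∂x² = -12*y
∂²f/∂y² = 0
∇²f = -12*y
At (-1, -1): 12.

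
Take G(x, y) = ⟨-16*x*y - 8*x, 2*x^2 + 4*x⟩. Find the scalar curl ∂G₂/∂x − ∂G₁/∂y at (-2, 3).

-36

∂G₂/∂x = 4*x + 4
∂G₁/∂y = -16*x
Scalar curl = 20*x + 4
At (-2, 3): -36.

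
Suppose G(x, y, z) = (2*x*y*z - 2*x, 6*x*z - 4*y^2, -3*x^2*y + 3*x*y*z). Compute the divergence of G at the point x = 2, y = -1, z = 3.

∂G₁/∂x = 2*y*z - 2
∂G₂/∂y = -8*y
∂G₃/∂z = 3*x*y
∇·G = 3*x*y + 2*y*z - 8*y - 2
At (2, -1, 3): -6.

-6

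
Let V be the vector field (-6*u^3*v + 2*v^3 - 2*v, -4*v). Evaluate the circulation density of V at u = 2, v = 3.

∂V₂/∂u = 0
∂V₁/∂v = -6*u^3 + 6*v^2 - 2
Scalar curl = 6*u^3 - 6*v^2 + 2
At (2, 3): -4.

-4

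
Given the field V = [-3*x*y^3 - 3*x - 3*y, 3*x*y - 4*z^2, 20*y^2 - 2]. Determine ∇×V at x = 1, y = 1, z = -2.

(∇×V)₁ = ∂V₃/∂y − ∂V₂/∂z = 40*y + 8*z
(∇×V)₂ = ∂V₁/∂z − ∂V₃/∂x = 0
(∇×V)₃ = ∂V₂/∂x − ∂V₁/∂y = 9*x*y^2 + 3*y + 3
∇×V = (40*y + 8*z, 0, 9*x*y^2 + 3*y + 3)
At (1, 1, -2): (24, 0, 15).

(24, 0, 15)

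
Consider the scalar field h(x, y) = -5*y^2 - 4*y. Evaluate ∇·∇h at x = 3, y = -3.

∂²h/∂x² = 0
∂²h/∂y² = -10
∇²h = -10
At (3, -3): -10.

-10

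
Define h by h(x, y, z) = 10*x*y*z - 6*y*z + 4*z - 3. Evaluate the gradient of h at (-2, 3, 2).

(60, -52, -74)

∂h/∂x = 10*y*z
∂h/∂y = 10*x*z - 6*z
∂h/∂z = 10*x*y - 6*y + 4
∇h = (10*y*z, 10*x*z - 6*z, 10*x*y - 6*y + 4)
At (-2, 3, 2): (60, -52, -74).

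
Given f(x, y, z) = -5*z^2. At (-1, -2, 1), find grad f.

(0, 0, -10)

∂f/∂x = 0
∂f/∂y = 0
∂f/∂z = -10*z
∇f = (0, 0, -10*z)
At (-1, -2, 1): (0, 0, -10).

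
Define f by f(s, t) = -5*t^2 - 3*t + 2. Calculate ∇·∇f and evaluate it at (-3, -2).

∂²f/∂s² = 0
∂²f/∂t² = -10
∇²f = -10
At (-3, -2): -10.

-10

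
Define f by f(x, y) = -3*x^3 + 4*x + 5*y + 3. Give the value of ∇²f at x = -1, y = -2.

∂²f/∂x² = -18*x
∂²f/∂y² = 0
∇²f = -18*x
At (-1, -2): 18.

18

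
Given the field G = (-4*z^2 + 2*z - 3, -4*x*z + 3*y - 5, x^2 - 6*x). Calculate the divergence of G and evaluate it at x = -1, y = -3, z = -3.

3

∂G₁/∂x = 0
∂G₂/∂y = 3
∂G₃/∂z = 0
∇·G = 3
At (-1, -3, -3): 3.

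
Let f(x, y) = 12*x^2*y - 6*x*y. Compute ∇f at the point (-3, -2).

(156, 126)

∂f/∂x = 24*x*y - 6*y
∂f/∂y = 12*x^2 - 6*x
∇f = (24*x*y - 6*y, 12*x^2 - 6*x)
At (-3, -2): (156, 126).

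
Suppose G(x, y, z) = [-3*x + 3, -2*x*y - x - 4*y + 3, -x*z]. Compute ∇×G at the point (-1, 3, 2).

(0, 2, -7)

(∇×G)₁ = ∂G₃/∂y − ∂G₂/∂z = 0
(∇×G)₂ = ∂G₁/∂z − ∂G₃/∂x = z
(∇×G)₃ = ∂G₂/∂x − ∂G₁/∂y = -2*y - 1
∇×G = (0, z, -2*y - 1)
At (-1, 3, 2): (0, 2, -7).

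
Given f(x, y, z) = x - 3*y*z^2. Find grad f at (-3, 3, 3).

∂f/∂x = 1
∂f/∂y = -3*z^2
∂f/∂z = -6*y*z
∇f = (1, -3*z^2, -6*y*z)
At (-3, 3, 3): (1, -27, -54).

(1, -27, -54)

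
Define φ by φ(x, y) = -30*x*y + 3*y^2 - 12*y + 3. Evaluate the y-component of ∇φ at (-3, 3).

96

(∇φ)_2 = ∂φ/∂y = -30*x + 6*y - 12
At (-3, 3): 96.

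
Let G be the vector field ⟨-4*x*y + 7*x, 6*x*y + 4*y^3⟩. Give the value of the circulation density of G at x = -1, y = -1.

∂G₂/∂x = 6*y
∂G₁/∂y = -4*x
Scalar curl = 4*x + 6*y
At (-1, -1): -10.

-10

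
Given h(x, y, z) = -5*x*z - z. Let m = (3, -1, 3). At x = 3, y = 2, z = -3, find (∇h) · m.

∂h/∂x = -5*z
∂h/∂y = 0
∂h/∂z = -5*x - 1
∇h at (3, 2, -3) = (15, 0, -16)
∇h · m = (15)(3) + (0)(-1) + (-16)(3) = -3

-3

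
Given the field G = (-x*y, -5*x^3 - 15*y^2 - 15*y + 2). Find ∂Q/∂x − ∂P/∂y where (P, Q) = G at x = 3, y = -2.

-132

∂G₂/∂x = -15*x^2
∂G₁/∂y = -x
Scalar curl = -15*x^2 + x
At (3, -2): -132.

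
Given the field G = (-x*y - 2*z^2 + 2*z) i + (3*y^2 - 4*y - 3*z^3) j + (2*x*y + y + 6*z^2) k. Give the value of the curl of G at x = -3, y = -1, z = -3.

(∇×G)₁ = ∂G₃/∂y − ∂G₂/∂z = 2*x + 9*z^2 + 1
(∇×G)₂ = ∂G₁/∂z − ∂G₃/∂x = -2*y - 4*z + 2
(∇×G)₃ = ∂G₂/∂x − ∂G₁/∂y = x
∇×G = (2*x + 9*z^2 + 1, -2*y - 4*z + 2, x)
At (-3, -1, -3): (76, 16, -3).

(76, 16, -3)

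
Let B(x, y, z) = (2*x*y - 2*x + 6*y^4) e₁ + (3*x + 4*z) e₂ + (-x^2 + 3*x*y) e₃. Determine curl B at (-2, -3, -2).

(∇×B)₁ = ∂B₃/∂y − ∂B₂/∂z = 3*x - 4
(∇×B)₂ = ∂B₁/∂z − ∂B₃/∂x = 2*x - 3*y
(∇×B)₃ = ∂B₂/∂x − ∂B₁/∂y = -2*x - 24*y^3 + 3
∇×B = (3*x - 4, 2*x - 3*y, -2*x - 24*y^3 + 3)
At (-2, -3, -2): (-10, 5, 655).

(-10, 5, 655)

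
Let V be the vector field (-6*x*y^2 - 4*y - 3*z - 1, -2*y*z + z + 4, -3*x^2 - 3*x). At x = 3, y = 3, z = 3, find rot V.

(5, 18, 112)

(∇×V)₁ = ∂V₃/∂y − ∂V₂/∂z = 2*y - 1
(∇×V)₂ = ∂V₁/∂z − ∂V₃/∂x = 6*x
(∇×V)₃ = ∂V₂/∂x − ∂V₁/∂y = 12*x*y + 4
∇×V = (2*y - 1, 6*x, 12*x*y + 4)
At (3, 3, 3): (5, 18, 112).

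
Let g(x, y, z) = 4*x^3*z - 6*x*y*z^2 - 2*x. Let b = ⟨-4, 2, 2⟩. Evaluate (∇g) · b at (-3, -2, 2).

-1408

∂g/∂x = 12*x^2*z - 6*y*z^2 - 2
∂g/∂y = -6*x*z^2
∂g/∂z = 4*x^3 - 12*x*y*z
∇g at (-3, -2, 2) = (262, 72, -252)
∇g · b = (262)(-4) + (72)(2) + (-252)(2) = -1408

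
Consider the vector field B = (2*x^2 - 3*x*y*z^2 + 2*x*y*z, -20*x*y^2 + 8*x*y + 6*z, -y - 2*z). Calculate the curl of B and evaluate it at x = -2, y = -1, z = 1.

(∇×B)₁ = ∂B₃/∂y − ∂B₂/∂z = -7
(∇×B)₂ = ∂B₁/∂z − ∂B₃/∂x = -6*x*y*z + 2*x*y
(∇×B)₃ = ∂B₂/∂x − ∂B₁/∂y = 3*x*z^2 - 2*x*z - 20*y^2 + 8*y
∇×B = (-7, -6*x*y*z + 2*x*y, 3*x*z^2 - 2*x*z - 20*y^2 + 8*y)
At (-2, -1, 1): (-7, -8, -30).

(-7, -8, -30)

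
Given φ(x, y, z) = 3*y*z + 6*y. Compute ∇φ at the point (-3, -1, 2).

∂φ/∂x = 0
∂φ/∂y = 3*z + 6
∂φ/∂z = 3*y
∇φ = (0, 3*z + 6, 3*y)
At (-3, -1, 2): (0, 12, -3).

(0, 12, -3)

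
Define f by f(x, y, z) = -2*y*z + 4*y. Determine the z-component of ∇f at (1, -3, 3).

6

(∇f)_3 = ∂f/∂z = -2*y
At (1, -3, 3): 6.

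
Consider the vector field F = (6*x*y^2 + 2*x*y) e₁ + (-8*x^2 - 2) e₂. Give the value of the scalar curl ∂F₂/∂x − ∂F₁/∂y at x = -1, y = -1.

6

∂F₂/∂x = -16*x
∂F₁/∂y = 12*x*y + 2*x
Scalar curl = -12*x*y - 18*x
At (-1, -1): 6.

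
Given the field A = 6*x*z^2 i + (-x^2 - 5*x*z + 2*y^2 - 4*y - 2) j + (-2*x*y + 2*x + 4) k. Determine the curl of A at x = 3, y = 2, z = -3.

(∇×A)₁ = ∂A₃/∂y − ∂A₂/∂z = 3*x
(∇×A)₂ = ∂A₁/∂z − ∂A₃/∂x = 12*x*z + 2*y - 2
(∇×A)₃ = ∂A₂/∂x − ∂A₁/∂y = -2*x - 5*z
∇×A = (3*x, 12*x*z + 2*y - 2, -2*x - 5*z)
At (3, 2, -3): (9, -106, 9).

(9, -106, 9)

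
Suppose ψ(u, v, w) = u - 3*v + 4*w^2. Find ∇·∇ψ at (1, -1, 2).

∂²ψ/∂u² = 0
∂²ψ/∂v² = 0
∂²ψ/∂w² = 8
∇²ψ = 8
At (1, -1, 2): 8.

8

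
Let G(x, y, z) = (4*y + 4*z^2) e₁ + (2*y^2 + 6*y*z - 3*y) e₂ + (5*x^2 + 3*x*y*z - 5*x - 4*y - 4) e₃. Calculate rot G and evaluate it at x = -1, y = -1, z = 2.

(-4, 37, -4)

(∇×G)₁ = ∂G₃/∂y − ∂G₂/∂z = 3*x*z - 6*y - 4
(∇×G)₂ = ∂G₁/∂z − ∂G₃/∂x = -10*x - 3*y*z + 8*z + 5
(∇×G)₃ = ∂G₂/∂x − ∂G₁/∂y = -4
∇×G = (3*x*z - 6*y - 4, -10*x - 3*y*z + 8*z + 5, -4)
At (-1, -1, 2): (-4, 37, -4).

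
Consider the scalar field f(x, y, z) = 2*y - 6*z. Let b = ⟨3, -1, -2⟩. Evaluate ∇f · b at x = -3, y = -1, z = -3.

∂f/∂x = 0
∂f/∂y = 2
∂f/∂z = -6
∇f at (-3, -1, -3) = (0, 2, -6)
∇f · b = (0)(3) + (2)(-1) + (-6)(-2) = 10

10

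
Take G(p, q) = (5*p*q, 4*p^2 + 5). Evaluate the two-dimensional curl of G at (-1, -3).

-3

∂G₂/∂p = 8*p
∂G₁/∂q = 5*p
Scalar curl = 3*p
At (-1, -3): -3.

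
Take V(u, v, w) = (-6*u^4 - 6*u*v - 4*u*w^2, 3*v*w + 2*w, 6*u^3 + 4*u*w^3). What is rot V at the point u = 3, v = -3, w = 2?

(7, -242, 18)

(∇×V)₁ = ∂V₃/∂v − ∂V₂/∂w = -3*v - 2
(∇×V)₂ = ∂V₁/∂w − ∂V₃/∂u = -18*u^2 - 8*u*w - 4*w^3
(∇×V)₃ = ∂V₂/∂u − ∂V₁/∂v = 6*u
∇×V = (-3*v - 2, -18*u^2 - 8*u*w - 4*w^3, 6*u)
At (3, -3, 2): (7, -242, 18).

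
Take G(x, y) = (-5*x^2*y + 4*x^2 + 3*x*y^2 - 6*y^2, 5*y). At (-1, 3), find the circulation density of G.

∂G₂/∂x = 0
∂G₁/∂y = -5*x^2 + 6*x*y - 12*y
Scalar curl = 5*x^2 - 6*x*y + 12*y
At (-1, 3): 59.

59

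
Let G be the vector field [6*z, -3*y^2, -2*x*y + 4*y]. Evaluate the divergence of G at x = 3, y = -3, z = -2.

∂G₁/∂x = 0
∂G₂/∂y = -6*y
∂G₃/∂z = 0
∇·G = -6*y
At (3, -3, -2): 18.

18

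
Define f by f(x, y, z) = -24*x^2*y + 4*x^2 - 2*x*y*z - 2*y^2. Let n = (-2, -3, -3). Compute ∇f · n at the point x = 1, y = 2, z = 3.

326

∂f/∂x = -48*x*y + 8*x - 2*y*z
∂f/∂y = -24*x^2 - 2*x*z - 4*y
∂f/∂z = -2*x*y
∇f at (1, 2, 3) = (-100, -38, -4)
∇f · n = (-100)(-2) + (-38)(-3) + (-4)(-3) = 326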